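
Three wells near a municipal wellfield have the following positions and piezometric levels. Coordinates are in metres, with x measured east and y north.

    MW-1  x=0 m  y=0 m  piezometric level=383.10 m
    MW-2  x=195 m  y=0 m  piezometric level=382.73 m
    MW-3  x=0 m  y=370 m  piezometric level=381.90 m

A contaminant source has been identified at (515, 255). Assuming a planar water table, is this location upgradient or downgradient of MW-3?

downgradient

∂h/∂x = (382.73 − 383.10) / (195 − 0) = -0.001897
∂h/∂y = (381.90 − 383.10) / (370 − 0) = -0.003243
Head at (515, 255) = 383.10 + (-0.001897)·(515) + (-0.003243)·(255) = 381.30 m.
That is lower than the 381.90 m at MW-3, so the point is downgradient.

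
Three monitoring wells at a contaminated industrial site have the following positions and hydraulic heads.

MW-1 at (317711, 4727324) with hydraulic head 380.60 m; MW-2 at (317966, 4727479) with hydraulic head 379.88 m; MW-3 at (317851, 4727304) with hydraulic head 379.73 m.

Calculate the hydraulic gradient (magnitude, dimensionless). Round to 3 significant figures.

Taking MW-1 as reference: MW-2−MW-1 = (255, 155, -0.72); MW-3−MW-1 = (140, -20, -0.87).
Determinant of the coordinate differences = 255·(-20) − 140·155 = -26800.
∂h/∂x = [(-0.72)·(-20) − (-0.87)·155] / -26800 = -0.005569
∂h/∂y = [255·(-0.87) − 140·(-0.72)] / -26800 = +0.004517
|∇h| = √(-0.005569² + 0.004517²) = 0.007171

0.00717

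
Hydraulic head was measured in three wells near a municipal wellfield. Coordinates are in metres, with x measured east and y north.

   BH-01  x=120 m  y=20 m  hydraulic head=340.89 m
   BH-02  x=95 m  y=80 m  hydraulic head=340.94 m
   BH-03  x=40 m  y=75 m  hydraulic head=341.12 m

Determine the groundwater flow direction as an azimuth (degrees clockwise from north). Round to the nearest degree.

081°

Three-point gradient (reference BH-01): Δ to BH-02 = (-25, 60, +0.05), Δ to BH-03 = (-80, 55, +0.23).
∂h/∂x = -0.003226, ∂h/∂y = -0.0005109 (det = 3425).
Flow direction (−∇h) has components (+0.003226 E, +0.0005109 N).
Azimuth = atan2(E, N) = atan2(+0.003226, +0.0005109) = 81.0° ≈ 081°.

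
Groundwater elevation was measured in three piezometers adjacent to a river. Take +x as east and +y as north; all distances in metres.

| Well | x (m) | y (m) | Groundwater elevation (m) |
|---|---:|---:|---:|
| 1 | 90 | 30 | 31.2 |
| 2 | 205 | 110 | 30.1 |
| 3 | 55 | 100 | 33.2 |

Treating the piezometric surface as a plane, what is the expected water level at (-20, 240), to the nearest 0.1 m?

37.3 m

With h = a·x + b·y + c and 1 as origin, the differences give:
  115·a + 80·b = -1.1
  (-35)·a + 70·b = +2.0
Eliminate b (×70 and ×80, subtract): 10850·a = -237.00 → a = ∂h/∂x = -0.02184
Back-substitute: b = ∂h/∂y = +0.01765.
h(-20, 240) = 31.2 + (-0.02184)·(-110) + (+0.01765)·(210) = 31.2 +2.403 +3.706 = 37.309 m.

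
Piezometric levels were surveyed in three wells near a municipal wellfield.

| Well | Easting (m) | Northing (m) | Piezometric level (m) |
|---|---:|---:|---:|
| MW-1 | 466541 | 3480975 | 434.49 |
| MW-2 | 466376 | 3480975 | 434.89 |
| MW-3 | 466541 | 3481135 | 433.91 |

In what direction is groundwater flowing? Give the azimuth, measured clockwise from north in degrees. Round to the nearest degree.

034°

∂h/∂x = (434.89 − 434.49) / (466376 − 466541) = -0.002424
∂h/∂y = (433.91 − 434.49) / (3481135 − 3480975) = -0.003625
Flow direction (−∇h) has components (+0.002424 E, +0.003625 N).
Azimuth = atan2(E, N) = atan2(+0.002424, +0.003625) = 33.8° ≈ 034°.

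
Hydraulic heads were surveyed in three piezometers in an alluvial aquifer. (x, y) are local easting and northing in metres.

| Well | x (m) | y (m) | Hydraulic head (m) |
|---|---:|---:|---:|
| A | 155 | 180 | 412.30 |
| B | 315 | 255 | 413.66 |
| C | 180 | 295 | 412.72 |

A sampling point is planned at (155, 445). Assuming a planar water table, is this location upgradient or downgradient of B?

Taking A as reference: B−A = (160, 75, +1.36); C−A = (25, 115, +0.42).
Solve a·Δx + b·Δy = Δh: det = 160·115 − 25·75 = 16525.
∂h/∂x = [(+1.36)·115 − (+0.42)·75] / 16525 = +0.007558
∂h/∂y = [160·(+0.42) − 25·(+1.36)] / 16525 = +0.002009
Head at (155, 445) = 412.30 + (+0.007558)·(0) + (+0.002009)·(265) = 412.83 m.
That is lower than the 413.66 m at B, so the point is downgradient.

downgradient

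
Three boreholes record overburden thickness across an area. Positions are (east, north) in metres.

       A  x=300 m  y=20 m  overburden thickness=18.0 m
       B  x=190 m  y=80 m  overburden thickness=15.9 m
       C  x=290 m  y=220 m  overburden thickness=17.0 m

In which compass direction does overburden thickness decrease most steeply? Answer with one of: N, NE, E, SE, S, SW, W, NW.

W

Taking A as reference: B−A = (-110, 60, -2.1); C−A = (-10, 200, -1.0).
Solve a·Δx + b·Δy = Δd: det = (-110)·200 − (-10)·60 = -21400.
∂d/∂x = [(-2.1)·200 − (-1.0)·60] / -21400 = +0.01682
∂d/∂y = [(-110)·(-1.0) − (-10)·(-2.1)] / -21400 = -0.004159
Steepest decrease is along −∇f = (-0.01682 E, +0.004159 N) → west.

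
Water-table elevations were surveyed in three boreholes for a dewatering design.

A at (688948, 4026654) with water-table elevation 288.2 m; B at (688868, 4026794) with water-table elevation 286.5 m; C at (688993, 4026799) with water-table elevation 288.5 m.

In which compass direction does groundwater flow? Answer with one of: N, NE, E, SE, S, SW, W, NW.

W

Three-point gradient (reference A): Δ to B = (-80, 140, -1.7), Δ to C = (45, 145, +0.3).
∂h/∂x = +0.01612, ∂h/∂y = -0.002933 (det = -17900).
Flow = −∇h = (-0.01612 east, +0.002933 north), which points west.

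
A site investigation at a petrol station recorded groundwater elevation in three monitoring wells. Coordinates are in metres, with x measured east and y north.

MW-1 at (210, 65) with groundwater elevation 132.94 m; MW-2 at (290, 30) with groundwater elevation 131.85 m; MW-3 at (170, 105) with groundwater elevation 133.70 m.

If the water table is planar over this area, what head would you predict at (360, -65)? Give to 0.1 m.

130.3 m

Three-point gradient (reference MW-1): Δ to MW-2 = (80, -35, -1.09), Δ to MW-3 = (-40, 40, +0.76).
∂h/∂x = -0.009444, ∂h/∂y = +0.009556 (det = 1800).
h(360, -65) = 132.94 + (-0.009444)·(150) + (+0.009556)·(-130) = 132.94 -1.417 -1.242 = 130.281 m.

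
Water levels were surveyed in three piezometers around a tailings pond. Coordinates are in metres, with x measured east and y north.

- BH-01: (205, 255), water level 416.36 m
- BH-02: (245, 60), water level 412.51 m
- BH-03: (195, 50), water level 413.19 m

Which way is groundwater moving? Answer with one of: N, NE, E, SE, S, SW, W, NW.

SE

Differences from BH-01: to BH-02 (Δx, Δy, Δh) = (40, -195, -3.85); to BH-03 = (-10, -205, -3.17).
Solve a·Δx + b·Δy = Δh: det = 40·(-205) − (-10)·(-195) = -10150.
∂h/∂x = [(-3.85)·(-205) − (-3.17)·(-195)] / -10150 = -0.01686
∂h/∂y = [40·(-3.17) − (-10)·(-3.85)] / -10150 = +0.01629
Flow = −∇h = (+0.01686 east, -0.01629 north), which points southeast.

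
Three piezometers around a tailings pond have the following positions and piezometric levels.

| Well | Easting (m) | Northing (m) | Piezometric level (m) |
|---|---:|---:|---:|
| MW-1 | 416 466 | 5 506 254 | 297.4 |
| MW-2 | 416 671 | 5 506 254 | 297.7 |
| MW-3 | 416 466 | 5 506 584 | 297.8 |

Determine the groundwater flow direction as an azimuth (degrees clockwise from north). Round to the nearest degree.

∂h/∂x = (297.7 − 297.4) / (416671 − 416466) = +0.001463
∂h/∂y = (297.8 − 297.4) / (5506584 − 5506254) = +0.001212
Flow direction (−∇h) has components (-0.001463 E, -0.001212 N).
Azimuth = atan2(E, N) = atan2(-0.001463, -0.001212) = 230.4° ≈ 230°.

230°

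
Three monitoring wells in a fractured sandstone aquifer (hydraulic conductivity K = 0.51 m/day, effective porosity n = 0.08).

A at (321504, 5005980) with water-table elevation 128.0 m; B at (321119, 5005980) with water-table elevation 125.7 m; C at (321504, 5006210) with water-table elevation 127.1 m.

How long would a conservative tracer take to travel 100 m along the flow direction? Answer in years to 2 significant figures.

∂h/∂x = (125.7 − 128.0) / (321119 − 321504) = +0.005974
∂h/∂y = (127.1 − 128.0) / (5006210 − 5005980) = -0.003913
|∇h| = √(0.005974² + -0.003913²) = 0.007141
Seepage velocity v = K·i/n = 0.51 × 0.007141 / 0.08 = 0.04552 m/day.
t = 100 / 0.04552 = 2197 days = 6.02 years.

6.0 years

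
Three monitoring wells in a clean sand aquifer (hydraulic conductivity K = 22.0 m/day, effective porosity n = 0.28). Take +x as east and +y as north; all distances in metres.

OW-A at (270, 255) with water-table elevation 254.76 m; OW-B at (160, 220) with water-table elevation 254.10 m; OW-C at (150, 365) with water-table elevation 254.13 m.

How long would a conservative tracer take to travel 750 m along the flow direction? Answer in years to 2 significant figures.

Three-point gradient (reference OW-A): Δ to OW-B = (-110, -35, -0.66), Δ to OW-C = (-120, 110, -0.63).
∂h/∂x = +0.005807, ∂h/∂y = +0.0006074 (det = -16300).
|∇h| = √(0.005807² + 0.0006074²) = 0.005839
Seepage velocity v = K·i/n = 22.0 × 0.005839 / 0.28 = 0.4588 m/day.
t = 750 / 0.4588 = 1635 days = 4.48 years.

4.5 years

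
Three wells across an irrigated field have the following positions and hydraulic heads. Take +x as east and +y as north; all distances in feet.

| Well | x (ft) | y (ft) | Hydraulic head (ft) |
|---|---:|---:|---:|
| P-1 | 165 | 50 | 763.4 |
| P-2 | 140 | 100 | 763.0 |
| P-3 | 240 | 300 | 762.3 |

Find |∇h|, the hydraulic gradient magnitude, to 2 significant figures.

Differences from P-1: to P-2 (Δx, Δy, Δh) = (-25, 50, -0.4); to P-3 = (75, 250, -1.1).
Determinant of the coordinate differences = (-25)·250 − 75·50 = -10000.
∂h/∂x = [(-0.4)·250 − (-1.1)·50] / -10000 = +0.004500
∂h/∂y = [(-25)·(-1.1) − 75·(-0.4)] / -10000 = -0.005750
|∇h| = √(0.004500² + -0.005750²) = 0.007302

0.0073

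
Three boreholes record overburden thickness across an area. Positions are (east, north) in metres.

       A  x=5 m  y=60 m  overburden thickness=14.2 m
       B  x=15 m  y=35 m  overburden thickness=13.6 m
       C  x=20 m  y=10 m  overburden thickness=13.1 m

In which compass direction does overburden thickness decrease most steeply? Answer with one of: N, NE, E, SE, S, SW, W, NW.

SE

Taking A as reference: B−A = (10, -25, -0.6); C−A = (15, -50, -1.1).
Determinant of the coordinate differences = 10·(-50) − 15·(-25) = -125.
∂d/∂x = [(-0.6)·(-50) − (-1.1)·(-25)] / -125 = -0.02000
∂d/∂y = [10·(-1.1) − 15·(-0.6)] / -125 = +0.01600
Steepest decrease is along −∇f = (+0.02000 E, -0.01600 N) → southeast.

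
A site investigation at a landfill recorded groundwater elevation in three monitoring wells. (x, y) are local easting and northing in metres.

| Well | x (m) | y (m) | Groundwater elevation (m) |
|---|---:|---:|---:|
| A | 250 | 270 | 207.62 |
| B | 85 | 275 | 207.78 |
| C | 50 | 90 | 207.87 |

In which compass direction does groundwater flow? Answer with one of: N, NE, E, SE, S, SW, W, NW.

With h = a·x + b·y + c and A as origin, the differences give:
  (-165)·a + 5·b = +0.16
  (-200)·a + (-180)·b = +0.25
Eliminate b (×(-180) and ×5, subtract): 30700·a = -30.050 → a = ∂h/∂x = -0.0009788
Back-substitute: b = ∂h/∂y = -0.0003013.
Flow = −∇h = (+0.0009788 east, +0.0003013 north), which points east.

E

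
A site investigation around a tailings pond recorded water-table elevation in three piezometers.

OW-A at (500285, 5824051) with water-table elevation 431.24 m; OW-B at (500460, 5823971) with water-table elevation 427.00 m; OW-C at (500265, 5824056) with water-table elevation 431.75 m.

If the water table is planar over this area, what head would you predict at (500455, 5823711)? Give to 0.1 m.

428.7 m

With h = a·x + b·y + c and OW-A as origin, the differences give:
  175·a + (-80)·b = -4.24
  (-20)·a + 5·b = +0.51
Eliminate b (×5 and ×(-80), subtract): -725·a = 19.600 → a = ∂h/∂x = -0.02703
Back-substitute: b = ∂h/∂y = -0.006138.
h(500455, 5823711) = 431.24 + (-0.02703)·(170) + (-0.006138)·(-340) = 431.24 -4.596 +2.087 = 428.731 m.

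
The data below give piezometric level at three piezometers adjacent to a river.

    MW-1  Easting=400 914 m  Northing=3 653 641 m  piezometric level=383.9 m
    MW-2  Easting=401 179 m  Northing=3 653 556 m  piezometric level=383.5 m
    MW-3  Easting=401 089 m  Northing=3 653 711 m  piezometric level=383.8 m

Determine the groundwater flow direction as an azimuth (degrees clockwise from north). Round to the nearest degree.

140°

Taking MW-1 as reference: MW-2−MW-1 = (265, -85, -0.4); MW-3−MW-1 = (175, 70, -0.1).
Determinant of the coordinate differences = 265·70 − 175·(-85) = 33425.
∂h/∂x = [(-0.4)·70 − (-0.1)·(-85)] / 33425 = -0.001092
∂h/∂y = [265·(-0.1) − 175·(-0.4)] / 33425 = +0.001301
Flow direction (−∇h) has components (+0.001092 E, -0.001301 N).
Azimuth = atan2(E, N) = atan2(+0.001092, -0.001301) = 140.0° ≈ 140°.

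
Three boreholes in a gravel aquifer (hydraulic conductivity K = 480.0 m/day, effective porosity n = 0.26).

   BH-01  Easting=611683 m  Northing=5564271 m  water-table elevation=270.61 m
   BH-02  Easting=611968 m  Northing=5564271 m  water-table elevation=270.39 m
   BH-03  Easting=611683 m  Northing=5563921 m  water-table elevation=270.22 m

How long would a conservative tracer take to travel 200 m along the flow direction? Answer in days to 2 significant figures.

80 days

∂h/∂x = (270.39 − 270.61) / (611968 − 611683) = -0.0007719
∂h/∂y = (270.22 − 270.61) / (5563921 − 5564271) = +0.001114
|∇h| = √(-0.0007719² + 0.001114²) = 0.001355
Seepage velocity v = K·i/n = 480.0 × 0.001355 / 0.26 = 2.502 m/day.
t = 200 / 2.502 = 79.94 days.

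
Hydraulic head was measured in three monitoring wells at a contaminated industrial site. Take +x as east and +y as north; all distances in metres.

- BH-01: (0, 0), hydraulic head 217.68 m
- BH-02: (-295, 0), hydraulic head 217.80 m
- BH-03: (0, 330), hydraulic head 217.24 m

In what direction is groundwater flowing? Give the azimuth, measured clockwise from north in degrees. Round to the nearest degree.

017°

∂h/∂x = (217.80 − 217.68) / (-295 − 0) = -0.0004068
∂h/∂y = (217.24 − 217.68) / (330 − 0) = -0.001333
Flow direction (−∇h) has components (+0.0004068 E, +0.001333 N).
Azimuth = atan2(E, N) = atan2(+0.0004068, +0.001333) = 17.0° ≈ 017°.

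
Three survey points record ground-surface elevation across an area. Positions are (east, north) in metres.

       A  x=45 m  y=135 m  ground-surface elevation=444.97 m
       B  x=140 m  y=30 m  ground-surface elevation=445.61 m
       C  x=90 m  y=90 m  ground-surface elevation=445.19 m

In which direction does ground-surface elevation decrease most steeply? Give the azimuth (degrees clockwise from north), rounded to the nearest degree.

036°

Taking A as reference: B−A = (95, -105, +0.64); C−A = (45, -45, +0.22).
Solve a·Δx + b·Δy = Δz: det = 95·(-45) − 45·(-105) = 450.
∂z/∂x = [(+0.64)·(-45) − (+0.22)·(-105)] / 450 = -0.01267
∂z/∂y = [95·(+0.22) − 45·(+0.64)] / 450 = -0.01756
Steepest decrease is along −∇f: components (+0.01267 E, +0.01756 N).
Azimuth = atan2(+0.01267, +0.01756) = 35.8° ≈ 036°.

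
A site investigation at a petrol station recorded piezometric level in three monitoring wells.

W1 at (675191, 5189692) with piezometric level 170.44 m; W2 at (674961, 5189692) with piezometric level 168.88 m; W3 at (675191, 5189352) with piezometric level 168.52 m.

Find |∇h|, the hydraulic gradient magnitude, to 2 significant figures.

0.0088

∂h/∂x = (168.88 − 170.44) / (674961 − 675191) = +0.006783
∂h/∂y = (168.52 − 170.44) / (5189352 − 5189692) = +0.005647
|∇h| = √(0.006783² + 0.005647²) = 0.008826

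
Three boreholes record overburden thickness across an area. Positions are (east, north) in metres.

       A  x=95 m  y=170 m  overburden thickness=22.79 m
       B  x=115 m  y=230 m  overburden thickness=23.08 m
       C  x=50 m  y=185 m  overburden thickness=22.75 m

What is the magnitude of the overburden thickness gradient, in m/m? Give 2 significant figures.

0.0047 m/m

Three-point gradient (reference A): Δ to B = (20, 60, +0.29), Δ to C = (-45, 15, -0.04).
∂d/∂x = +0.002250, ∂d/∂y = +0.004083 (det = 3000).
|∇f| = √(0.002250² + 0.004083²) = 0.004662 m/m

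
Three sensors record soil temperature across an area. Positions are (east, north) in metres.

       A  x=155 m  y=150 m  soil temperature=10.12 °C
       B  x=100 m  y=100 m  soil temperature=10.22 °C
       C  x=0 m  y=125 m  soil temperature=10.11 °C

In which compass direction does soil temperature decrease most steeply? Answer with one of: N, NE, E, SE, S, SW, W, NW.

N

With T = a·x + b·y + c and A as origin, the differences give:
  (-55)·a + (-50)·b = +0.10
  (-155)·a + (-25)·b = -0.01
Eliminate b (×(-25) and ×(-50), subtract): -6375·a = -3.000 → a = ∂T/∂x = +0.0004706
Back-substitute: b = ∂T/∂y = -0.002518.
Steepest decrease is along −∇f = (-0.0004706 E, +0.002518 N) → north.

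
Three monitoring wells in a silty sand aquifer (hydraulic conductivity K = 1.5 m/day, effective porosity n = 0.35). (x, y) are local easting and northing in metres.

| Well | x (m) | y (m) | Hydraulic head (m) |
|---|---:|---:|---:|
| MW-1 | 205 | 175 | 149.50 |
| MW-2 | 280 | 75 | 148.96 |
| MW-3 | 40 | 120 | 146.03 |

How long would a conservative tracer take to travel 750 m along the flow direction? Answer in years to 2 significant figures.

Taking MW-1 as reference: MW-2−MW-1 = (75, -100, -0.54); MW-3−MW-1 = (-165, -55, -3.47).
Determinant of the coordinate differences = 75·(-55) − (-165)·(-100) = -20625.
∂h/∂x = [(-0.54)·(-55) − (-3.47)·(-100)] / -20625 = +0.01538
∂h/∂y = [75·(-3.47) − (-165)·(-0.54)] / -20625 = +0.01694
|∇h| = √(0.01538² + 0.01694²) = 0.02288
Seepage velocity v = K·i/n = 1.5 × 0.02288 / 0.35 = 0.09806 m/day.
t = 750 / 0.09806 = 7648 days = 20.9 years.

21 years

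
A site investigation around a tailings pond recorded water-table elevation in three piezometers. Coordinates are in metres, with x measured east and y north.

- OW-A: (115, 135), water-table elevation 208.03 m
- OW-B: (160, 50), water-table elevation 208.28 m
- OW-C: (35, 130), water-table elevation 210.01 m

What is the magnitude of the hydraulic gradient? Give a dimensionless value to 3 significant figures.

Three-point gradient (reference OW-A): Δ to OW-B = (45, -85, +0.25), Δ to OW-C = (-80, -5, +1.98).
∂h/∂x = -0.02378, ∂h/∂y = -0.01553 (det = -7025).
|∇h| = √(-0.02378² + -0.01553²) = 0.0284

0.0284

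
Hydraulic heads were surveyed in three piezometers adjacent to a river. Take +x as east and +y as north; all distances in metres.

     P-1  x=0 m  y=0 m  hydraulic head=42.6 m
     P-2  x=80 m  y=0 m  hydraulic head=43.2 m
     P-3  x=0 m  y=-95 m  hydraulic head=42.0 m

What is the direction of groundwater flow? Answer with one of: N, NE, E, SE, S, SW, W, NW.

SW

∂h/∂x = (43.2 − 42.6) / (80 − 0) = +0.007500
∂h/∂y = (42.0 − 42.6) / (-95 − 0) = +0.006316
Flow = −∇h = (-0.007500 east, -0.006316 north), which points southwest.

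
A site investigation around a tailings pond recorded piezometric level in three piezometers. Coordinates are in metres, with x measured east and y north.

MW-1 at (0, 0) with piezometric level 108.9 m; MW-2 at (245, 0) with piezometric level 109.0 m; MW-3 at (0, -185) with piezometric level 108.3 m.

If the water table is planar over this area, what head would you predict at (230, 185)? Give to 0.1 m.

109.6 m

∂h/∂x = (109.0 − 108.9) / (245 − 0) = +0.0004082
∂h/∂y = (108.3 − 108.9) / (-185 − 0) = +0.003243
h(230, 185) = 108.9 + (+0.0004082)·(230) + (+0.003243)·(185) = 108.9 +0.094 +0.600 = 109.594 m.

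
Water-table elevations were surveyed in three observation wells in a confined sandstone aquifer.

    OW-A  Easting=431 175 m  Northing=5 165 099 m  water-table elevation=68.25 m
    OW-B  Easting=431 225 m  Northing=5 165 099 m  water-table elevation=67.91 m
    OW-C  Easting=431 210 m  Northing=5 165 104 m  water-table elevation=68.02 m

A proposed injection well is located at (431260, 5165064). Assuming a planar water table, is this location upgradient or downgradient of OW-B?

Three-point gradient (reference OW-A): Δ to OW-B = (50, 0, -0.34), Δ to OW-C = (35, 5, -0.23).
∂h/∂x = -0.006800, ∂h/∂y = +0.001600 (det = 250).
Head at (431260, 5165064) = 68.25 + (-0.006800)·(85) + (+0.001600)·(-35) = 67.62 m.
That is lower than the 67.91 m at OW-B, so the point is downgradient.

downgradient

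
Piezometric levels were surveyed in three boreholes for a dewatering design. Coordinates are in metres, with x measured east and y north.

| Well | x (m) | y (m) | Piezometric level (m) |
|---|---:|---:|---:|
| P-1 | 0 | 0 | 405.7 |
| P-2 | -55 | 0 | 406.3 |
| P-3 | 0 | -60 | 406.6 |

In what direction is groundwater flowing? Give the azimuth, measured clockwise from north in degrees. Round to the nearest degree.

036°

∂h/∂x = (406.3 − 405.7) / (-55 − 0) = -0.01091
∂h/∂y = (406.6 − 405.7) / (-60 − 0) = -0.01500
Flow direction (−∇h) has components (+0.01091 E, +0.01500 N).
Azimuth = atan2(E, N) = atan2(+0.01091, +0.01500) = 36.0° ≈ 036°.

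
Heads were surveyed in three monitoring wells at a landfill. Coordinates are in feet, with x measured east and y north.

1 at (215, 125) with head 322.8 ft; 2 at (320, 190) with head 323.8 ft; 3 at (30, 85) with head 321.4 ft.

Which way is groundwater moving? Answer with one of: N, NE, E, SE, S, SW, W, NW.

SW

Differences from 1: to 2 (Δx, Δy, Δh) = (105, 65, +1.0); to 3 = (-185, -40, -1.4).
Determinant of the coordinate differences = 105·(-40) − (-185)·65 = 7825.
∂h/∂x = [(+1.0)·(-40) − (-1.4)·65] / 7825 = +0.006518
∂h/∂y = [105·(-1.4) − (-185)·(+1.0)] / 7825 = +0.004856
Flow = −∇h = (-0.006518 east, -0.004856 north), which points southwest.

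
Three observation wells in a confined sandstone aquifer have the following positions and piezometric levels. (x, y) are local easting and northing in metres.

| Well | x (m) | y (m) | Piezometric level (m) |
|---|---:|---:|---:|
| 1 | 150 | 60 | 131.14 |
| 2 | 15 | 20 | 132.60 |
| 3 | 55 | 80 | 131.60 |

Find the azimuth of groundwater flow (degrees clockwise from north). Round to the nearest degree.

032°

With h = a·x + b·y + c and 1 as origin, the differences give:
  (-135)·a + (-40)·b = +1.46
  (-95)·a + 20·b = +0.46
Eliminate b (×20 and ×(-40), subtract): -6500·a = 47.600 → a = ∂h/∂x = -0.007323
Back-substitute: b = ∂h/∂y = -0.01178.
Flow direction (−∇h) has components (+0.007323 E, +0.01178 N).
Azimuth = atan2(E, N) = atan2(+0.007323, +0.01178) = 31.9° ≈ 032°.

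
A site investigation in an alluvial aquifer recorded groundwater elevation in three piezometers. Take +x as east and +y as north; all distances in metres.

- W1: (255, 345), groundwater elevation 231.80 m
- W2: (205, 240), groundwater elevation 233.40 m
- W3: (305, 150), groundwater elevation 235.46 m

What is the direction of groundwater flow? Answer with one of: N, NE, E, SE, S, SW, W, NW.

Three-point gradient (reference W1): Δ to W2 = (-50, -105, +1.60), Δ to W3 = (50, -195, +3.66).
∂h/∂x = +0.004820, ∂h/∂y = -0.01753 (det = 15000).
Flow = −∇h = (-0.004820 east, +0.01753 north), which points north.

N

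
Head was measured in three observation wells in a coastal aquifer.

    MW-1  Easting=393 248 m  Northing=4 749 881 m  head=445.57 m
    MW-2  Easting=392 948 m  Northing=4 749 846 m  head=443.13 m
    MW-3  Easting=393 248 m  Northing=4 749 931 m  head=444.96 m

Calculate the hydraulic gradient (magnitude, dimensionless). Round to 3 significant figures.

0.0155

Taking MW-1 as reference: MW-2−MW-1 = (-300, -35, -2.44); MW-3−MW-1 = (0, 50, -0.61).
Determinant of the coordinate differences = (-300)·50 − 0·(-35) = -15000.
∂h/∂x = [(-2.44)·50 − (-0.61)·(-35)] / -15000 = +0.009557
∂h/∂y = [(-300)·(-0.61) − 0·(-2.44)] / -15000 = -0.01220
|∇h| = √(0.009557² + -0.01220²) = 0.0155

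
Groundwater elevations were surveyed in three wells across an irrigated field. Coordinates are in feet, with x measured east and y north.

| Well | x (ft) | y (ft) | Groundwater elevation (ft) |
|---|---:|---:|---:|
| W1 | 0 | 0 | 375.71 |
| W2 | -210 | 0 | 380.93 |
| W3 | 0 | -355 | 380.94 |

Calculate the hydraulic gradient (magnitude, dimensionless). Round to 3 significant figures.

∂h/∂x = (380.93 − 375.71) / (-210 − 0) = -0.02486
∂h/∂y = (380.94 − 375.71) / (-355 − 0) = -0.01473
|∇h| = √(-0.02486² + -0.01473²) = 0.0289

0.0289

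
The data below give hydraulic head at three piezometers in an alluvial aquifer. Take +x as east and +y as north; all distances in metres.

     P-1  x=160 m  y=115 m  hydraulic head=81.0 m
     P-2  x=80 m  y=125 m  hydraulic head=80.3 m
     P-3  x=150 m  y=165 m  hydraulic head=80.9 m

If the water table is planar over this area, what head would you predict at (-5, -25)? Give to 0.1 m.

Differences from P-1: to P-2 (Δx, Δy, Δh) = (-80, 10, -0.7); to P-3 = (-10, 50, -0.1).
Solve a·Δx + b·Δy = Δh: det = (-80)·50 − (-10)·10 = -3900.
∂h/∂x = [(-0.7)·50 − (-0.1)·10] / -3900 = +0.008718
∂h/∂y = [(-80)·(-0.1) − (-10)·(-0.7)] / -3900 = -0.0002564
h(-5, -25) = 81.0 + (+0.008718)·(-165) + (-0.0002564)·(-140) = 81.0 -1.438 +0.036 = 79.597 m.

79.6 m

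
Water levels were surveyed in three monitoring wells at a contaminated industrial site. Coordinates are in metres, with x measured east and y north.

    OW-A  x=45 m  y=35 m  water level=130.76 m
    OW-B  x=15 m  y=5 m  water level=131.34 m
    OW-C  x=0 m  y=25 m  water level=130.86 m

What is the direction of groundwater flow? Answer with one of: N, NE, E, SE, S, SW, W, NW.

With h = a·x + b·y + c and OW-A as origin, the differences give:
  (-30)·a + (-30)·b = +0.58
  (-45)·a + (-10)·b = +0.10
Eliminate b (×(-10) and ×(-30), subtract): -1050·a = -2.800 → a = ∂h/∂x = +0.002667
Back-substitute: b = ∂h/∂y = -0.02200.
Flow = −∇h = (-0.002667 east, +0.02200 north), which points north.

N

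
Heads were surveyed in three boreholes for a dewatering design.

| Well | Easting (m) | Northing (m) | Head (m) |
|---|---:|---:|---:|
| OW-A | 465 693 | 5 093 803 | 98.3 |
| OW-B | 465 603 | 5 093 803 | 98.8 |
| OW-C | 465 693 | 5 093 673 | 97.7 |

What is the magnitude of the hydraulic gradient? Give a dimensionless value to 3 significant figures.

0.00722

∂h/∂x = (98.8 − 98.3) / (465603 − 465693) = -0.005556
∂h/∂y = (97.7 − 98.3) / (5093673 − 5093803) = +0.004615
|∇h| = √(-0.005556² + 0.004615²) = 0.007223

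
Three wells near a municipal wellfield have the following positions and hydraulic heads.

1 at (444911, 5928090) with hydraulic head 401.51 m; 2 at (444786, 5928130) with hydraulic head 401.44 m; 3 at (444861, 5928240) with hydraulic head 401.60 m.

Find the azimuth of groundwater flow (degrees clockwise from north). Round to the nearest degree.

224°

Three-point gradient (reference 1): Δ to 2 = (-125, 40, -0.07), Δ to 3 = (-50, 150, +0.09).
∂h/∂x = +0.0008418, ∂h/∂y = +0.0008806 (det = -16750).
Flow direction (−∇h) has components (-0.0008418 E, -0.0008806 N).
Azimuth = atan2(E, N) = atan2(-0.0008418, -0.0008806) = 223.7° ≈ 224°.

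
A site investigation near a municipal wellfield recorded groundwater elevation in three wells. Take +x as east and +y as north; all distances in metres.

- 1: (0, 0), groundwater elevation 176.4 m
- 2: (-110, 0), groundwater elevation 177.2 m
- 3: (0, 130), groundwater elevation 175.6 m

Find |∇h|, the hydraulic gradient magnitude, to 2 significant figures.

0.0095

∂h/∂x = (177.2 − 176.4) / (-110 − 0) = -0.007273
∂h/∂y = (175.6 − 176.4) / (130 − 0) = -0.006154
|∇h| = √(-0.007273² + -0.006154²) = 0.009527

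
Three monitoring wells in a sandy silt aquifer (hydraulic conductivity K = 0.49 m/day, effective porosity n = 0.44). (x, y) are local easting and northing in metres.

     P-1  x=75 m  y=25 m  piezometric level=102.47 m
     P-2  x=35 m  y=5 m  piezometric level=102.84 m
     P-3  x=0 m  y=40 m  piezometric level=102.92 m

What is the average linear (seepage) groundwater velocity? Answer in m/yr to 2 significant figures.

3.4 m/yr

Taking P-1 as reference: P-2−P-1 = (-40, -20, +0.37); P-3−P-1 = (-75, 15, +0.45).
Determinant of the coordinate differences = (-40)·15 − (-75)·(-20) = -2100.
∂h/∂x = [(+0.37)·15 − (+0.45)·(-20)] / -2100 = -0.006929
∂h/∂y = [(-40)·(+0.45) − (-75)·(+0.37)] / -2100 = -0.004643
|∇h| = √(-0.006929² + -0.004643²) = 0.008341
Seepage velocity v = K·i/n = 0.49 × 0.008341 / 0.44 = 0.009289 m/day = 3.393 m/yr.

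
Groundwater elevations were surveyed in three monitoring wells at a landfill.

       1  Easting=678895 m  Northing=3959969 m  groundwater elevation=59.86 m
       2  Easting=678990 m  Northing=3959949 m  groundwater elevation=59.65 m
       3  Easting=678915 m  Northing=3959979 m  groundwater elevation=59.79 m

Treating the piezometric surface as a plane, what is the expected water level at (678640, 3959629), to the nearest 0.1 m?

61.1 m

With h = a·x + b·y + c and 1 as origin, the differences give:
  95·a + (-20)·b = -0.21
  20·a + 10·b = -0.07
Eliminate b (×10 and ×(-20), subtract): 1350·a = -3.500 → a = ∂h/∂x = -0.002593
Back-substitute: b = ∂h/∂y = -0.001815.
h(678640, 3959629) = 59.86 + (-0.002593)·(-255) + (-0.001815)·(-340) = 59.86 +0.661 +0.617 = 61.138 m.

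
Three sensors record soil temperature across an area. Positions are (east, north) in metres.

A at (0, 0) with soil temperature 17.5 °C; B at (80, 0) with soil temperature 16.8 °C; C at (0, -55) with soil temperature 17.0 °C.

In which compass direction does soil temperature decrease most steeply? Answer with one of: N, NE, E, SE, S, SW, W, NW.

∂T/∂x = (16.8 − 17.5) / (80 − 0) = -0.008750
∂T/∂y = (17.0 − 17.5) / (-55 − 0) = +0.009091
Steepest decrease is along −∇f = (+0.008750 E, -0.009091 N) → southeast.

SE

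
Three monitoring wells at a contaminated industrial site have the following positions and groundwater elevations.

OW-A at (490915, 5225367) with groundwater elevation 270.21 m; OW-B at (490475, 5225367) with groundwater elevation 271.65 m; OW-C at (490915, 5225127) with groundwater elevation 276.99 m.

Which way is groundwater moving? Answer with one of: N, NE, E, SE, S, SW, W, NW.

∂h/∂x = (271.65 − 270.21) / (490475 − 490915) = -0.003273
∂h/∂y = (276.99 − 270.21) / (5225127 − 5225367) = -0.02825
Flow = −∇h = (+0.003273 east, +0.02825 north), which points north.

N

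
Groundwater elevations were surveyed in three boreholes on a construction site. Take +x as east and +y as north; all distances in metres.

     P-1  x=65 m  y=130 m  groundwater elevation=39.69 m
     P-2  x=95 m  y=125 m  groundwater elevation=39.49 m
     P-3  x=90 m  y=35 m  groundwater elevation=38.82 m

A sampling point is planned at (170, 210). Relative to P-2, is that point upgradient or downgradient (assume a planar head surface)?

upgradient

Taking P-1 as reference: P-2−P-1 = (30, -5, -0.20); P-3−P-1 = (25, -95, -0.87).
Determinant of the coordinate differences = 30·(-95) − 25·(-5) = -2725.
∂h/∂x = [(-0.20)·(-95) − (-0.87)·(-5)] / -2725 = -0.005376
∂h/∂y = [30·(-0.87) − 25·(-0.20)] / -2725 = +0.007743
Head at (170, 210) = 39.69 + (-0.005376)·(105) + (+0.007743)·(80) = 39.74 m.
That is higher than the 39.49 m at P-2, so the point is upgradient.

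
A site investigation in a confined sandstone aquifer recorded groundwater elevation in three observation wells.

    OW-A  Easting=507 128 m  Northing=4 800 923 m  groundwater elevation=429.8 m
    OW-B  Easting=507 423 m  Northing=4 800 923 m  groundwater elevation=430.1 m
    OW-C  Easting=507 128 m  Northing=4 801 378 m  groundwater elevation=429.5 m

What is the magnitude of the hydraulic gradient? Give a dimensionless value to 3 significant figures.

∂h/∂x = (430.1 − 429.8) / (507423 − 507128) = +0.001017
∂h/∂y = (429.5 − 429.8) / (4801378 − 4800923) = -0.0006593
|∇h| = √(0.001017² + -0.0006593²) = 0.001212

0.00121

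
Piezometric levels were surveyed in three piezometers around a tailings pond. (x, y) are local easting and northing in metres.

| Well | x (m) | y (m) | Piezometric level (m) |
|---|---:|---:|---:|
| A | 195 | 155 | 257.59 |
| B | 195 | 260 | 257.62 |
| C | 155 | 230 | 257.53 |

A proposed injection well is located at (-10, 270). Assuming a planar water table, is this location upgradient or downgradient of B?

Taking A as reference: B−A = (0, 105, +0.03); C−A = (-40, 75, -0.06).
Determinant of the coordinate differences = 0·75 − (-40)·105 = 4200.
∂h/∂x = [(+0.03)·75 − (-0.06)·105] / 4200 = +0.002036
∂h/∂y = [0·(-0.06) − (-40)·(+0.03)] / 4200 = +0.0002857
Head at (-10, 270) = 257.59 + (+0.002036)·(-205) + (+0.0002857)·(115) = 257.21 m.
That is lower than the 257.62 m at B, so the point is downgradient.

downgradient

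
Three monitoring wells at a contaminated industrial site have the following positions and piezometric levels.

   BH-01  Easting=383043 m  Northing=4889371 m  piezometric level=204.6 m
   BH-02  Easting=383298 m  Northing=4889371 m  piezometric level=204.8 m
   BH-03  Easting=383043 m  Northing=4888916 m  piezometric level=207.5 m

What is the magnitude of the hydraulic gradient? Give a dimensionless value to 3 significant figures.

∂h/∂x = (204.8 − 204.6) / (383298 − 383043) = +0.0007843
∂h/∂y = (207.5 − 204.6) / (4888916 − 4889371) = -0.006374
|∇h| = √(0.0007843² + -0.006374²) = 0.006422

0.00642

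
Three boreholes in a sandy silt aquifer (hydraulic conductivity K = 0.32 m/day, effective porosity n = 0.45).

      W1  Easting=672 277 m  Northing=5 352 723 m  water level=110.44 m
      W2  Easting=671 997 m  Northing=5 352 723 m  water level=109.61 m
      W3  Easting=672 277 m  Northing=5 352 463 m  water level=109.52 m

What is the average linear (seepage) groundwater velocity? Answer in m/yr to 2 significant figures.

1.2 m/yr

∂h/∂x = (109.61 − 110.44) / (671997 − 672277) = +0.002964
∂h/∂y = (109.52 − 110.44) / (5352463 − 5352723) = +0.003538
|∇h| = √(0.002964² + 0.003538²) = 0.004615
Seepage velocity v = K·i/n = 0.32 × 0.004615 / 0.45 = 0.003282 m/day = 1.199 m/yr.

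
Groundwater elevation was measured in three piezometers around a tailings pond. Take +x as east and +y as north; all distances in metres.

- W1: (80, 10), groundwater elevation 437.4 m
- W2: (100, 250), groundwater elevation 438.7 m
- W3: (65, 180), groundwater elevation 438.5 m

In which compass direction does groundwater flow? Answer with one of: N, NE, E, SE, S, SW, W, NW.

SE

With h = a·x + b·y + c and W1 as origin, the differences give:
  20·a + 240·b = +1.3
  (-15)·a + 170·b = +1.1
Eliminate b (×170 and ×240, subtract): 7000·a = -43.00 → a = ∂h/∂x = -0.006143
Back-substitute: b = ∂h/∂y = +0.005929.
Flow = −∇h = (+0.006143 east, -0.005929 north), which points southeast.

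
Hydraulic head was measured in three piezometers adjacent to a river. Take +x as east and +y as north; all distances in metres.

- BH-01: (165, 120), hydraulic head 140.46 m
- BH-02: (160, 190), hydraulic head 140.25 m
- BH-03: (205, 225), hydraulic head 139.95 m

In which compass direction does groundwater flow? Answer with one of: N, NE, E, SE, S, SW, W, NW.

NE

With h = a·x + b·y + c and BH-01 as origin, the differences give:
  (-5)·a + 70·b = -0.21
  40·a + 105·b = -0.51
Eliminate b (×105 and ×70, subtract): -3325·a = 13.650 → a = ∂h/∂x = -0.004105
Back-substitute: b = ∂h/∂y = -0.003293.
Flow = −∇h = (+0.004105 east, +0.003293 north), which points northeast.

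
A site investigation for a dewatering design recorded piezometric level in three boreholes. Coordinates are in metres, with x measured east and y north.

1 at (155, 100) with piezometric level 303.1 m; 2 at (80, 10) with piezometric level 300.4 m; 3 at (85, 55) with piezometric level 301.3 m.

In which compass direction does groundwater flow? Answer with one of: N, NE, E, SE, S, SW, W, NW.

Differences from 1: to 2 (Δx, Δy, Δh) = (-75, -90, -2.7); to 3 = (-70, -45, -1.8).
Determinant of the coordinate differences = (-75)·(-45) − (-70)·(-90) = -2925.
∂h/∂x = [(-2.7)·(-45) − (-1.8)·(-90)] / -2925 = +0.01385
∂h/∂y = [(-75)·(-1.8) − (-70)·(-2.7)] / -2925 = +0.01846
Flow = −∇h = (-0.01385 east, -0.01846 north), which points southwest.

SW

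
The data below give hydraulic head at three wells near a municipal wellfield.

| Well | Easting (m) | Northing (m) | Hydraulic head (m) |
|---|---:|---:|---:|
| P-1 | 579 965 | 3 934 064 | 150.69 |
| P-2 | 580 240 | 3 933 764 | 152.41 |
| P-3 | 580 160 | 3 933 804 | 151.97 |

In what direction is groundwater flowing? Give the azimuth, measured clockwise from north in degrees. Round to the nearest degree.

Taking P-1 as reference: P-2−P-1 = (275, -300, +1.72); P-3−P-1 = (195, -260, +1.28).
Determinant of the coordinate differences = 275·(-260) − 195·(-300) = -13000.
∂h/∂x = [(+1.72)·(-260) − (+1.28)·(-300)] / -13000 = +0.004862
∂h/∂y = [275·(+1.28) − 195·(+1.72)] / -13000 = -0.001277
Flow direction (−∇h) has components (-0.004862 E, +0.001277 N).
Azimuth = atan2(E, N) = atan2(-0.004862, +0.001277) = 284.7° ≈ 285°.

285°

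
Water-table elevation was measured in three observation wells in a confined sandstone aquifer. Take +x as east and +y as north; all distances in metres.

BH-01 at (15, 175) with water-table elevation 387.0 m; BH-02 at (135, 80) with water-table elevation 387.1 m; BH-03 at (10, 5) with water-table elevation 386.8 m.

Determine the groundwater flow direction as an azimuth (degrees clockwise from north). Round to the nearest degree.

Differences from BH-01: to BH-02 (Δx, Δy, Δh) = (120, -95, +0.1); to BH-03 = (-5, -170, -0.2).
Determinant of the coordinate differences = 120·(-170) − (-5)·(-95) = -20875.
∂h/∂x = [(+0.1)·(-170) − (-0.2)·(-95)] / -20875 = +0.001725
∂h/∂y = [120·(-0.2) − (-5)·(+0.1)] / -20875 = +0.001126
Flow direction (−∇h) has components (-0.001725 E, -0.001126 N).
Azimuth = atan2(E, N) = atan2(-0.001725, -0.001126) = 236.9° ≈ 237°.

237°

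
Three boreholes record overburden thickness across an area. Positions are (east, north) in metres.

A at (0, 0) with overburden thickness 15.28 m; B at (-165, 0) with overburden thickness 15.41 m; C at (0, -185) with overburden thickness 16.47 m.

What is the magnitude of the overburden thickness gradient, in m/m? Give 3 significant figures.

∂d/∂x = (15.41 − 15.28) / (-165 − 0) = -0.0007879
∂d/∂y = (16.47 − 15.28) / (-185 − 0) = -0.006432
|∇f| = √(-0.0007879² + -0.006432²) = 0.00648 m/m

0.00648 m/m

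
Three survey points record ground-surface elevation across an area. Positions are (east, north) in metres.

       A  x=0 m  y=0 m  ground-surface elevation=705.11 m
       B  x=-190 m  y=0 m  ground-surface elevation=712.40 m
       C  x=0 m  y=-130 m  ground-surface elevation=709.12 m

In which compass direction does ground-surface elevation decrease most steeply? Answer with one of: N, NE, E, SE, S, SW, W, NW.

∂z/∂x = (712.40 − 705.11) / (-190 − 0) = -0.03837
∂z/∂y = (709.12 − 705.11) / (-130 − 0) = -0.03085
Steepest decrease is along −∇f = (+0.03837 E, +0.03085 N) → northeast.

NE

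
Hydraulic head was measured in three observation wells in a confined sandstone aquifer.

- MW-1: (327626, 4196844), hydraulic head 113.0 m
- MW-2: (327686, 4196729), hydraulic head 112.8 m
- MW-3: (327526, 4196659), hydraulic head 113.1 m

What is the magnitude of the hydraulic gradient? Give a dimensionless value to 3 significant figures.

0.00223

Three-point gradient (reference MW-1): Δ to MW-2 = (60, -115, -0.2), Δ to MW-3 = (-100, -185, +0.1).
∂h/∂x = -0.002146, ∂h/∂y = +0.0006195 (det = -22600).
|∇h| = √(-0.002146² + 0.0006195²) = 0.002234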